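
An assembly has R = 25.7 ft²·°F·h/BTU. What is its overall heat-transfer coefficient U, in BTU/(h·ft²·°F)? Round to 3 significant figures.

U = 1/R = 1/25.7 = 0.03891

0.0389 BTU/(h·ft²·°F)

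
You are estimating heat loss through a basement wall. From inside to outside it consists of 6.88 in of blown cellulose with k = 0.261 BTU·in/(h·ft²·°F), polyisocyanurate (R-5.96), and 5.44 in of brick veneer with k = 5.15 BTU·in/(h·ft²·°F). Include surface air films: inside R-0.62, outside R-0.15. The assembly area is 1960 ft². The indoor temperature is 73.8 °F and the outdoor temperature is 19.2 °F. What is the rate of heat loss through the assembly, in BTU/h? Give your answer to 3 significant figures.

6.88/0.261 = 26.36
5.44/5.15 = 1.056
R_total = 0.62 + 26.36 + 5.96 + 1.056 + 0.15 = 34.15 ft²·°F·h/BTU
Q = A·ΔT/R = 1960 × (73.8 − 19.2) / 34.15 = 3134 BTU/h

3130 BTU/h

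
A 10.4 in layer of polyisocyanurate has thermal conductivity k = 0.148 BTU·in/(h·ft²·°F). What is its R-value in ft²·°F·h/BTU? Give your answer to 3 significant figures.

R = L/k = 10.4/0.148 = 70.27 ft²·°F·h/BTU

70.3 ft²·°F·h/BTU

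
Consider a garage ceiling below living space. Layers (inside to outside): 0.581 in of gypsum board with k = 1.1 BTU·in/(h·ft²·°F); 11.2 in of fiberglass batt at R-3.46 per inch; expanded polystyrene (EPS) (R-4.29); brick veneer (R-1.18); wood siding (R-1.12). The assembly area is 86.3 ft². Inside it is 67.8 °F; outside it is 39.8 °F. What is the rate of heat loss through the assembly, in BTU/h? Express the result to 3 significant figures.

0.581/1.1 = 0.5282
11.2 × 3.46 = 38.75
R_total = 0.5282 + 38.75 + 4.29 + 1.18 + 1.12 = 45.87 ft²·°F·h/BTU
Q = A·ΔT/R = 86.3 × (67.8 − 39.8) / 45.87 = 52.68 BTU/h

52.7 BTU/h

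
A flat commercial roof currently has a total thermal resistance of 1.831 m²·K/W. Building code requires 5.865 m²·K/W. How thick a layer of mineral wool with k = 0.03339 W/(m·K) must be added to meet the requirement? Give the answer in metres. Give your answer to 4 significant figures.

0.1347 m

ΔR = 5.865 − 1.831 = 4.034 m²·K/W
L = ΔR × k = 4.034 × 0.03339 = 0.1347 m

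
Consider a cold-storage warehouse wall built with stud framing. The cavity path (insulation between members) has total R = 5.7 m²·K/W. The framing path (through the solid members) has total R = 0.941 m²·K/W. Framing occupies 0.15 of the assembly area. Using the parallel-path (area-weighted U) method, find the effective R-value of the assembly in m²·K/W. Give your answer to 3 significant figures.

3.24 m²·K/W

U_eff = 0.85/5.7 + 0.15/0.941 = 0.1491 + 0.1594 = 0.3085
R_eff = 1/U_eff = 3.241 m²·K/W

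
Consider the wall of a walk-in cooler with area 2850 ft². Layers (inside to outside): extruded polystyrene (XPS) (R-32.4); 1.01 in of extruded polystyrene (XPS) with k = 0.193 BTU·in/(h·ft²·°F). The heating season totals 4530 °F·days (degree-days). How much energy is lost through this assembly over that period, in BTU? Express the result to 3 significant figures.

8230000 BTU

1.01/0.193 = 5.233
R_total = 32.4 + 5.233 = 37.63 ft²·°F·h/BTU
E = A × HDD × 24 / R = 2850 × 4530 × 24 / 37.63 = 8233000 BTU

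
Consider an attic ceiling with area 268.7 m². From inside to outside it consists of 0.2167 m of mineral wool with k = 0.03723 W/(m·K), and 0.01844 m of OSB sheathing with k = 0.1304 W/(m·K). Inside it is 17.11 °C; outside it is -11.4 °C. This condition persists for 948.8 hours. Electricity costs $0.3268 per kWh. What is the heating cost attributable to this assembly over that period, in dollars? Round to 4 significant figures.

0.2167/0.03723 = 5.8206
0.01844/0.1304 = 0.14141
R_total = 5.8206 + 0.14141 = 5.962 m²·K/W
Q = 268.7 × (17.11 − (-11.4)) / 5.962 = 1284.9 W
E = 1284.9 W × 948.8 h / 1000 = 1219.1 kWh
Cost = 1219.1 × 0.3268 = $398.41

398.4 dollars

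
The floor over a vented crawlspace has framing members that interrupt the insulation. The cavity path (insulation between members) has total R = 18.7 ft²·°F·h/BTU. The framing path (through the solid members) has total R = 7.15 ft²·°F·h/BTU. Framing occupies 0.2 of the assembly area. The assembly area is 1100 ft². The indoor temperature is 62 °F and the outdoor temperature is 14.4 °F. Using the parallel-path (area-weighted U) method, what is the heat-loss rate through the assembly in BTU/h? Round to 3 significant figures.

U_eff = 0.8/18.7 + 0.2/7.15 = 0.04278 + 0.02797 = 0.07075
R_eff = 1/U_eff = 14.13 ft²·°F·h/BTU
Q = 1100 × (62 − 14.4) / 14.13 = 3705 BTU/h

3700 BTU/h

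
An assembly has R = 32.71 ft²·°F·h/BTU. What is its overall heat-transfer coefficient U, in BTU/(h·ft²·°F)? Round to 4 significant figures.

U = 1/R = 1/32.71 = 0.030572

0.03057 BTU/(h·ft²·°F)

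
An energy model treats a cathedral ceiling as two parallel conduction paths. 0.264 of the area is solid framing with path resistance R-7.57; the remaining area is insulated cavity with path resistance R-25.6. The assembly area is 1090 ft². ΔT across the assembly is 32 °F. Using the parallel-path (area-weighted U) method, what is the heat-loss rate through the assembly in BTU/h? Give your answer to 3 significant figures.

2220 BTU/h

U_eff = 0.736/25.6 + 0.264/7.57 = 0.02875 + 0.03487 = 0.06362
R_eff = 1/U_eff = 15.72 ft²·°F·h/BTU
Q = 1090 × 32 / 15.72 = 2219 BTU/h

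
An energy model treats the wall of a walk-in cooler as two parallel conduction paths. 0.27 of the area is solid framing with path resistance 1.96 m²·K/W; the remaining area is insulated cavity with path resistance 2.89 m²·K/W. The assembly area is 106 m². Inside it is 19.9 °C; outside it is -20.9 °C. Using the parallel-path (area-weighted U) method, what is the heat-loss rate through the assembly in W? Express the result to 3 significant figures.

1690 W

U_eff = 0.73/2.89 + 0.27/1.96 = 0.2526 + 0.1378 = 0.3904
R_eff = 1/U_eff = 2.562 m²·K/W
Q = 106 × (19.9 − (-20.9)) / 2.562 = 1688 W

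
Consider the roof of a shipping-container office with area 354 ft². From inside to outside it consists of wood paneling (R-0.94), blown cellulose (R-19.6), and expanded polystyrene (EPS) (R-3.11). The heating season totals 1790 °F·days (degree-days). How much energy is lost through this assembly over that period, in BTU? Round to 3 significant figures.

R_total = 0.94 + 19.6 + 3.11 = 23.65 ft²·°F·h/BTU
E = A × HDD × 24 / R = 354 × 1790 × 24 / 23.65 = 643000 BTU

643000 BTU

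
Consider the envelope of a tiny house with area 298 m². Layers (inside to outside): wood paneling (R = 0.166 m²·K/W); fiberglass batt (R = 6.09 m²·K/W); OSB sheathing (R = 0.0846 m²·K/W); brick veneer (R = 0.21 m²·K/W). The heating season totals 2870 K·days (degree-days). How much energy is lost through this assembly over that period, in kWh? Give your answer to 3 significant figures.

3130 kWh

R_total = 0.166 + 6.09 + 0.0846 + 0.21 = 6.551 m²·K/W
E = A × HDD × 24 / R / 1000 = 298 × 2870 × 24 / 6.551 / 1000 = 3133 kWh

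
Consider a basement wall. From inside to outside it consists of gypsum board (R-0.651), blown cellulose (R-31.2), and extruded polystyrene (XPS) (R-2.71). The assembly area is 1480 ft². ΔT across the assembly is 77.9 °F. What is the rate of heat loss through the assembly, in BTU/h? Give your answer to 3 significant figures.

3340 BTU/h

R_total = 0.651 + 31.2 + 2.71 = 34.56 ft²·°F·h/BTU
Q = A·ΔT/R = 1480 × 77.9 / 34.56 = 3336 BTU/h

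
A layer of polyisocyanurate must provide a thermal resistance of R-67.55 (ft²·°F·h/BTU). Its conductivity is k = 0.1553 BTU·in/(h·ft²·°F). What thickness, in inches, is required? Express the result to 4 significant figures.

10.49 in

L = R × k = 67.55 × 0.1553 = 10.491 in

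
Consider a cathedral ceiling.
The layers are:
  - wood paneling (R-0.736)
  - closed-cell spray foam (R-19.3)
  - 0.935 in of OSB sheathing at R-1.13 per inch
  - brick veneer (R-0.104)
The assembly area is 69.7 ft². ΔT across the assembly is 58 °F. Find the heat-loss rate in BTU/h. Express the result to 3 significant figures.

191 BTU/h

0.935 × 1.13 = 1.057
R_total = 0.736 + 19.3 + 1.057 + 0.104 = 21.2 ft²·°F·h/BTU
Q = A·ΔT/R = 69.7 × 58 / 21.2 = 190.7 BTU/h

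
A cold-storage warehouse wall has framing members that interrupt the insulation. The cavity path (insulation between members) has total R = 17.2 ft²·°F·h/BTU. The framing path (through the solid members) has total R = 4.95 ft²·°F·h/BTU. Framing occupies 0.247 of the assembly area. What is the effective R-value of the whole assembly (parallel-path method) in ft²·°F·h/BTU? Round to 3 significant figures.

10.7 ft²·°F·h/BTU

U_eff = 0.753/17.2 + 0.247/4.95 = 0.04378 + 0.0499 = 0.09368
R_eff = 1/U_eff = 10.67 ft²·°F·h/BTU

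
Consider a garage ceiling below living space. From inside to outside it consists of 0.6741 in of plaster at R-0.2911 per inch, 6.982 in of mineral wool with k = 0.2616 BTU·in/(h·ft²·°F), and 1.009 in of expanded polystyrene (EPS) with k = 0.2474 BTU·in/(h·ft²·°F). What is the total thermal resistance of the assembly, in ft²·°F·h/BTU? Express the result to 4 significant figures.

0.6741 × 0.2911 = 0.19623
6.982/0.2616 = 26.69
1.009/0.2474 = 4.0784
R_total = 0.19623 + 26.69 + 4.0784 = 30.964 ft²·°F·h/BTU

30.96 ft²·°F·h/BTU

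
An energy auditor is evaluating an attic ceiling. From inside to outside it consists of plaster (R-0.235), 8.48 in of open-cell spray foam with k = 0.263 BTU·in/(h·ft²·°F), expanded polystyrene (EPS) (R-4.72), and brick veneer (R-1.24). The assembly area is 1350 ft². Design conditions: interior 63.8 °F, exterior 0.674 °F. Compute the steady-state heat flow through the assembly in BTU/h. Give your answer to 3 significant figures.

2220 BTU/h

8.48/0.263 = 32.24
R_total = 0.235 + 32.24 + 4.72 + 1.24 = 38.44 ft²·°F·h/BTU
Q = A·ΔT/R = 1350 × (63.8 − 0.674) / 38.44 = 2217 BTU/h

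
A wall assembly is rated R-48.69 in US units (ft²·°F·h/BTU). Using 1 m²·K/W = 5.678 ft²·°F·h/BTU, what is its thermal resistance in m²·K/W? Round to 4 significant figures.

R_SI = 48.69/5.678 = 8.5752

8.575 m²·K/W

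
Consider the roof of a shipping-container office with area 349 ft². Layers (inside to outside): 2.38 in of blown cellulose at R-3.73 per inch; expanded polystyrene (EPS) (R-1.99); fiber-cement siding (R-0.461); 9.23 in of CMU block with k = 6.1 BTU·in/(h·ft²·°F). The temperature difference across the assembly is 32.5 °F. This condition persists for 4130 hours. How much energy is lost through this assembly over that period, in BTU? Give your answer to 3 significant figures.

2.38 × 3.73 = 8.877
9.23/6.1 = 1.513
R_total = 8.877 + 1.99 + 0.461 + 1.513 = 12.84 ft²·°F·h/BTU
Q = 349 × 32.5 / 12.84 = 883.3 BTU/h
E = 883.3 × 4130 = 3648000 BTU

3650000 BTU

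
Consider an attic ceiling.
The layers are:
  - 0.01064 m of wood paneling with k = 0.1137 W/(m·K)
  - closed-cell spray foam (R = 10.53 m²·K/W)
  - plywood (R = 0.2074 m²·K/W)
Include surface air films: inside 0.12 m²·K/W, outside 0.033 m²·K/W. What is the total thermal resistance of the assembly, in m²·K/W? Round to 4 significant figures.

0.01064/0.1137 = 0.09358
R_total = 0.12 + 0.09358 + 10.53 + 0.2074 + 0.033 = 10.984 m²·K/W

10.98 m²·K/W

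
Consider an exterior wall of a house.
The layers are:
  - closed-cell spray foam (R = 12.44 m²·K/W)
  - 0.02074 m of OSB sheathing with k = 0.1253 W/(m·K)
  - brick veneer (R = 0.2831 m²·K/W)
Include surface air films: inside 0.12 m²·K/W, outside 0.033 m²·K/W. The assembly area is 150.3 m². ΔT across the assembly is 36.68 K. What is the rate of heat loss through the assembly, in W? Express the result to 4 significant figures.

422.7 W

0.02074/0.1253 = 0.16552
R_total = 0.12 + 12.44 + 0.16552 + 0.2831 + 0.033 = 13.042 m²·K/W
Q = A·ΔT/R = 150.3 × 36.68 / 13.042 = 422.72 W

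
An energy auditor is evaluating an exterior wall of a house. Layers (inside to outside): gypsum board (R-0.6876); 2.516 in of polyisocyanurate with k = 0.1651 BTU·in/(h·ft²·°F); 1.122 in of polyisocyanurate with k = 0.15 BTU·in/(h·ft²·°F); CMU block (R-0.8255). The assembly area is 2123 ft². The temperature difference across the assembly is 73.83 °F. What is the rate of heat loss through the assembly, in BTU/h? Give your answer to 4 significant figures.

6468 BTU/h

2.516/0.1651 = 15.239
1.122/0.15 = 7.48
R_total = 0.6876 + 15.239 + 7.48 + 0.8255 = 24.232 ft²·°F·h/BTU
Q = A·ΔT/R = 2123 × 73.83 / 24.232 = 6468.3 BTU/h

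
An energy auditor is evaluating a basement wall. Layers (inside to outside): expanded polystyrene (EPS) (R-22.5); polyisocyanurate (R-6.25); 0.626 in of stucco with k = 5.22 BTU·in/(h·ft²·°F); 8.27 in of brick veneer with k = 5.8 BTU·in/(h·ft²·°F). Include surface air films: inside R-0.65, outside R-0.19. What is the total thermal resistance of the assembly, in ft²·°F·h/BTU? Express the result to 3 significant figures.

31.1 ft²·°F·h/BTU

0.626/5.22 = 0.1199
8.27/5.8 = 1.426
R_total = 0.65 + 22.5 + 6.25 + 0.1199 + 1.426 + 0.19 = 31.14 ft²·°F·h/BTU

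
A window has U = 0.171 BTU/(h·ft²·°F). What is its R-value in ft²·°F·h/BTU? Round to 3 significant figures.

5.85 ft²·°F·h/BTU

R = 1/U = 1/0.171 = 5.848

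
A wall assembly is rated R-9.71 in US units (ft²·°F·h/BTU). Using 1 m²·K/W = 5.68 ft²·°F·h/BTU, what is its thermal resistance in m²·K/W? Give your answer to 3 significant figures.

1.71 m²·K/W

R_SI = 9.71/5.68 = 1.71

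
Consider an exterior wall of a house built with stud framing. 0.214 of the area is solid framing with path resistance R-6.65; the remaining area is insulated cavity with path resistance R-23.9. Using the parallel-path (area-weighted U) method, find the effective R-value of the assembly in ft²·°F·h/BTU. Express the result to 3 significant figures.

U_eff = 0.786/23.9 + 0.214/6.65 = 0.03289 + 0.03218 = 0.06507
R_eff = 1/U_eff = 15.37 ft²·°F·h/BTU

15.4 ft²·°F·h/BTU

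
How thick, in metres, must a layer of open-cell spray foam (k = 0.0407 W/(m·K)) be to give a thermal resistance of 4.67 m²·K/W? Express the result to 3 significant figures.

0.190 m

L = R·k = 4.67 × 0.0407 = 0.1901 m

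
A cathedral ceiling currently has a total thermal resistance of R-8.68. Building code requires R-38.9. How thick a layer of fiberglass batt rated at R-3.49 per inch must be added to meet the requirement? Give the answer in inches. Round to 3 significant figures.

8.66 in

ΔR = 38.9 − 8.68 = 30.22 ft²·°F·h/BTU
L = ΔR / (R/in) = 30.22/3.49 = 8.659 in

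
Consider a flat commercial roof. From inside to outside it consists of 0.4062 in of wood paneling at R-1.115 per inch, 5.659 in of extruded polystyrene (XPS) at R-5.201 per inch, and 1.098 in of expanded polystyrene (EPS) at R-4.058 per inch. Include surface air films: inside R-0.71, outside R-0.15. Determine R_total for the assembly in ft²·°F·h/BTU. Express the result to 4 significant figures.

0.4062 × 1.115 = 0.45291
5.659 × 5.201 = 29.432
1.098 × 4.058 = 4.4557
R_total = 0.71 + 0.45291 + 29.432 + 4.4557 + 0.15 = 35.201 ft²·°F·h/BTU

35.20 ft²·°F·h/BTU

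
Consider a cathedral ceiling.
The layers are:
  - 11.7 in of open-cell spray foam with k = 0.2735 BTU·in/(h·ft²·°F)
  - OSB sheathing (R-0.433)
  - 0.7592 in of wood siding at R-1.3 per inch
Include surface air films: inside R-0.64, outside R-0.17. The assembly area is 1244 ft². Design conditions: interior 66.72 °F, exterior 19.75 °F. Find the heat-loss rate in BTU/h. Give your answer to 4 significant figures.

11.7/0.2735 = 42.779
0.7592 × 1.3 = 0.98696
R_total = 0.64 + 42.779 + 0.433 + 0.98696 + 0.17 = 45.009 ft²·°F·h/BTU
Q = A·ΔT/R = 1244 × (66.72 − 19.75) / 45.009 = 1298.2 BTU/h

1298 BTU/h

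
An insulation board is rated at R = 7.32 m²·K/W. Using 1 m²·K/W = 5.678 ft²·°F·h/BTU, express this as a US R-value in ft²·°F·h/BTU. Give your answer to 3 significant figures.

41.6 ft²·°F·h/BTU

R_US = 7.32 × 5.678 = 41.56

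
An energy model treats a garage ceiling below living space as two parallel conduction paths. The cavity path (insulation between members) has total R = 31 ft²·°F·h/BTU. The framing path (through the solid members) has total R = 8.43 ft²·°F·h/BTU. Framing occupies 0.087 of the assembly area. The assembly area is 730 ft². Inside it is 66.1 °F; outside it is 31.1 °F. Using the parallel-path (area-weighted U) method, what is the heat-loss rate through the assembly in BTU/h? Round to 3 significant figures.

1020 BTU/h

U_eff = 0.913/31 + 0.087/8.43 = 0.02945 + 0.01032 = 0.03977
R_eff = 1/U_eff = 25.14 ft²·°F·h/BTU
Q = 730 × (66.1 − 31.1) / 25.14 = 1016 BTU/h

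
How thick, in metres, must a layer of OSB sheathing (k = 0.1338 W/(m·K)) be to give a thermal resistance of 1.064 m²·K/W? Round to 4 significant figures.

L = R·k = 1.064 × 0.1338 = 0.14236 m

0.1424 m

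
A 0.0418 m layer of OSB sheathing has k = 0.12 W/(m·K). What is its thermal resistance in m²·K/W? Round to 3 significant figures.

R = L/k = 0.0418/0.12 = 0.3483 m²·K/W

0.348 m²·K/W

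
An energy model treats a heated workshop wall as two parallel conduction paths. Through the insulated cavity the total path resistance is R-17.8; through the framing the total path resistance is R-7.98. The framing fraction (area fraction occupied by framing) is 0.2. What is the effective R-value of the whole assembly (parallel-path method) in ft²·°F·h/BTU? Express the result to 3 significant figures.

U_eff = 0.8/17.8 + 0.2/7.98 = 0.04494 + 0.02506 = 0.07001
R_eff = 1/U_eff = 14.28 ft²·°F·h/BTU

14.3 ft²·°F·h/BTU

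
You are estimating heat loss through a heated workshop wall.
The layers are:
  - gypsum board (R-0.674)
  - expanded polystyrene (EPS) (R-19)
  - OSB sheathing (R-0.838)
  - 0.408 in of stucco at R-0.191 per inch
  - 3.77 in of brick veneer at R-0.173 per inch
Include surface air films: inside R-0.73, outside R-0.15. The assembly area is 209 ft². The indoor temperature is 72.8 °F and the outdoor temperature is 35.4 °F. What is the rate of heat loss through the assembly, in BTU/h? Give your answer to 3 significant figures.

353 BTU/h

0.408 × 0.191 = 0.07793
3.77 × 0.173 = 0.6522
R_total = 0.73 + 0.674 + 19 + 0.838 + 0.07793 + 0.6522 + 0.15 = 22.12 ft²·°F·h/BTU
Q = A·ΔT/R = 209 × (72.8 − 35.4) / 22.12 = 353.3 BTU/h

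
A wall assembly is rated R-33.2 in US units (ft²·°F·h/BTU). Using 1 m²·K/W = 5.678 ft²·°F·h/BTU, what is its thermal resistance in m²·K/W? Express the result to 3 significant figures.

5.85 m²·K/W

R_SI = 33.2/5.678 = 5.847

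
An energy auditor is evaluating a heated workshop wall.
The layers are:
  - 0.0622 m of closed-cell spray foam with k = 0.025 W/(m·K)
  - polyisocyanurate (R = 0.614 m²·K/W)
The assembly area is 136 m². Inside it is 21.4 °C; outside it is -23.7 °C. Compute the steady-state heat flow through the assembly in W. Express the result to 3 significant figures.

1980 W

0.0622/0.025 = 2.488
R_total = 2.488 + 0.614 = 3.102 m²·K/W
Q = A·ΔT/R = 136 × (21.4 − (-23.7)) / 3.102 = 1977 W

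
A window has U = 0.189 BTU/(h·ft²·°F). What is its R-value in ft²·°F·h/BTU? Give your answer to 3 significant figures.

R = 1/U = 1/0.189 = 5.291

5.29 ft²·°F·h/BTU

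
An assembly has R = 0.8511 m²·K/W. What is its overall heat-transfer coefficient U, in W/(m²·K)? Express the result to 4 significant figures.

1.175 W/(m²·K)

U = 1/R = 1/0.8511 = 1.175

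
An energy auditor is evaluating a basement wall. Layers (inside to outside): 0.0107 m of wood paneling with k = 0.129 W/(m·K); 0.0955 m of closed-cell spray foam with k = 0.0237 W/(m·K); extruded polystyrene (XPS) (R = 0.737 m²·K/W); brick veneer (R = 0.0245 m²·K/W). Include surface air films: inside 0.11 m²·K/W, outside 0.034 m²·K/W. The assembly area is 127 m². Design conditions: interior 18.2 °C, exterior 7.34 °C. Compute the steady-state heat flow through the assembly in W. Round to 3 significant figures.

275 W

0.0107/0.129 = 0.08295
0.0955/0.0237 = 4.03
R_total = 0.11 + 0.08295 + 4.03 + 0.737 + 0.0245 + 0.034 = 5.018 m²·K/W
Q = A·ΔT/R = 127 × (18.2 − 7.34) / 5.018 = 274.9 W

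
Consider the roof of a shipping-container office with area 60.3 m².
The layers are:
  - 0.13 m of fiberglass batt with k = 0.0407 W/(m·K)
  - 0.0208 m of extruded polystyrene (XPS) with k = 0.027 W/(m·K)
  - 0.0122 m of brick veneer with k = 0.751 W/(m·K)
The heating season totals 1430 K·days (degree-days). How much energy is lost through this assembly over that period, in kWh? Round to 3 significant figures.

520 kWh

0.13/0.0407 = 3.194
0.0208/0.027 = 0.7704
0.0122/0.751 = 0.01625
R_total = 3.194 + 0.7704 + 0.01625 = 3.981 m²·K/W
E = A × HDD × 24 / R / 1000 = 60.3 × 1430 × 24 / 3.981 / 1000 = 519.9 kWh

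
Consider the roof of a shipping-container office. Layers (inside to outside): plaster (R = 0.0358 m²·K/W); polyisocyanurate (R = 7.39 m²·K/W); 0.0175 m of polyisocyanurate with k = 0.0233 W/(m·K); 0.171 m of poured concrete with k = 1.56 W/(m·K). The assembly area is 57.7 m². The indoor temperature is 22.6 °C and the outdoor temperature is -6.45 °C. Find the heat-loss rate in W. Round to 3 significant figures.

202 W

0.0175/0.0233 = 0.7511
0.171/1.56 = 0.1096
R_total = 0.0358 + 7.39 + 0.7511 + 0.1096 = 8.286 m²·K/W
Q = A·ΔT/R = 57.7 × (22.6 − (-6.45)) / 8.286 = 202.3 W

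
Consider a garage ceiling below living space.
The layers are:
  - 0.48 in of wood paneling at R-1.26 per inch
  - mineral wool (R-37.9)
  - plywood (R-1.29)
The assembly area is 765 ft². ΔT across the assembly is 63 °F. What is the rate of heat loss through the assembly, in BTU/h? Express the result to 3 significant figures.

1210 BTU/h

0.48 × 1.26 = 0.6048
R_total = 0.6048 + 37.9 + 1.29 = 39.79 ft²·°F·h/BTU
Q = A·ΔT/R = 765 × 63 / 39.79 = 1211 BTU/h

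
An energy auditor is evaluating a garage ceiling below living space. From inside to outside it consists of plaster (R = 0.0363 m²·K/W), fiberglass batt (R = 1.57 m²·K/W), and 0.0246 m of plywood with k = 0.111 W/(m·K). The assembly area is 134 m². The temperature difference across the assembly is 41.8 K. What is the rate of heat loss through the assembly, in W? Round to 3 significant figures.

0.0246/0.111 = 0.2216
R_total = 0.0363 + 1.57 + 0.2216 = 1.828 m²·K/W
Q = A·ΔT/R = 134 × 41.8 / 1.828 = 3064 W

3060 W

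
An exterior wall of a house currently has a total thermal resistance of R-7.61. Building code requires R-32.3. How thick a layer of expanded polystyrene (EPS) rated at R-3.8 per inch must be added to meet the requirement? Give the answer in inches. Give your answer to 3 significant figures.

6.50 in

ΔR = 32.3 − 7.61 = 24.69 ft²·°F·h/BTU
L = ΔR / (R/in) = 24.69/3.8 = 6.497 in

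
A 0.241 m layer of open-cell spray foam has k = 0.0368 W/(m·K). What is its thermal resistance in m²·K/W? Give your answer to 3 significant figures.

6.55 m²·K/W

R = L/k = 0.241/0.0368 = 6.549 m²·K/W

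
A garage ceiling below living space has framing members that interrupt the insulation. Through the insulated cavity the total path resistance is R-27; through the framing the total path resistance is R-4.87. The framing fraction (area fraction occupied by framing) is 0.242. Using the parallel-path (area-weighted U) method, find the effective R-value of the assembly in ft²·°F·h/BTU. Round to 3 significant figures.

12.9 ft²·°F·h/BTU

U_eff = 0.758/27 + 0.242/4.87 = 0.02807 + 0.04969 = 0.07777
R_eff = 1/U_eff = 12.86 ft²·°F·h/BTU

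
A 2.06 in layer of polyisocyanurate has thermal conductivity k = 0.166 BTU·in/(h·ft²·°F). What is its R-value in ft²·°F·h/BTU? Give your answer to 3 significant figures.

12.4 ft²·°F·h/BTU

R = L/k = 2.06/0.166 = 12.41 ft²·°F·h/BTU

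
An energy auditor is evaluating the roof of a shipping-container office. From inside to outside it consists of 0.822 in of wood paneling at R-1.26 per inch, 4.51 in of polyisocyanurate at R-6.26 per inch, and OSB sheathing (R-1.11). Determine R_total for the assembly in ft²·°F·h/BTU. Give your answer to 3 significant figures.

30.4 ft²·°F·h/BTU

0.822 × 1.26 = 1.036
4.51 × 6.26 = 28.23
R_total = 1.036 + 28.23 + 1.11 = 30.38 ft²·°F·h/BTU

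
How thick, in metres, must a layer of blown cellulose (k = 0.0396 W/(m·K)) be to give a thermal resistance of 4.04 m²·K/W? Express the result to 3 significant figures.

0.160 m

L = R·k = 4.04 × 0.0396 = 0.16 m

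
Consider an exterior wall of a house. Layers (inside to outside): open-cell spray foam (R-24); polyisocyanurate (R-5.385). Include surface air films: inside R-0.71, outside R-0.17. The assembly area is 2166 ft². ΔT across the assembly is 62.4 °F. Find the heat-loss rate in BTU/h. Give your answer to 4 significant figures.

4466 BTU/h

R_total = 0.71 + 24 + 5.385 + 0.17 = 30.265 ft²·°F·h/BTU
Q = A·ΔT/R = 2166 × 62.4 / 30.265 = 4465.8 BTU/h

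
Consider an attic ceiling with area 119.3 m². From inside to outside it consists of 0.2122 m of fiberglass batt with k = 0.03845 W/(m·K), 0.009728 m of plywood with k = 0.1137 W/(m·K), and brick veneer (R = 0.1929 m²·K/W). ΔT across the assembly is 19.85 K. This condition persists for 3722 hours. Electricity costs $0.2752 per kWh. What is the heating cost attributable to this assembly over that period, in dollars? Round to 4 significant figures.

418.4 dollars

0.2122/0.03845 = 5.5189
0.009728/0.1137 = 0.085558
R_total = 5.5189 + 0.085558 + 0.1929 = 5.7973 m²·K/W
Q = 119.3 × 19.85 / 5.7973 = 408.48 W
E = 408.48 W × 3722 h / 1000 = 1520.4 kWh
Cost = 1520.4 × 0.2752 = $418.41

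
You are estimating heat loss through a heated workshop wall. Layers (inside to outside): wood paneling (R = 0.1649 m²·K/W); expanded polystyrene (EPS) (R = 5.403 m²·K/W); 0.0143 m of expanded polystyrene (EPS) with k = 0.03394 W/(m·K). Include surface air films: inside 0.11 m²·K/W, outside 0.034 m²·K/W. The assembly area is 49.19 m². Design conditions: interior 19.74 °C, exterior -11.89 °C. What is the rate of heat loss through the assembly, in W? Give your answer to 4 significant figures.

253.7 W

0.0143/0.03394 = 0.42133
R_total = 0.11 + 0.1649 + 5.403 + 0.42133 + 0.034 = 6.1332 m²·K/W
Q = A·ΔT/R = 49.19 × (19.74 − (-11.89)) / 6.1332 = 253.68 W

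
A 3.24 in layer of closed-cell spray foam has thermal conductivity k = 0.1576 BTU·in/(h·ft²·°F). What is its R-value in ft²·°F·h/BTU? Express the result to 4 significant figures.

R = L/k = 3.24/0.1576 = 20.558 ft²·°F·h/BTU

20.56 ft²·°F·h/BTU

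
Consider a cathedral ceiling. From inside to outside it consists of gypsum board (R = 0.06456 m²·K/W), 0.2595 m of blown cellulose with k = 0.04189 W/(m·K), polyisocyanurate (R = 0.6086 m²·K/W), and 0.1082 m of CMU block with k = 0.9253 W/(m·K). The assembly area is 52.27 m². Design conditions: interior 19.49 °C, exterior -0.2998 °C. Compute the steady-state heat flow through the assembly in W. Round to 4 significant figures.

0.2595/0.04189 = 6.1948
0.1082/0.9253 = 0.11694
R_total = 0.06456 + 6.1948 + 0.6086 + 0.11694 = 6.9849 m²·K/W
Q = A·ΔT/R = 52.27 × (19.49 − (-0.2998)) / 6.9849 = 148.09 W

148.1 W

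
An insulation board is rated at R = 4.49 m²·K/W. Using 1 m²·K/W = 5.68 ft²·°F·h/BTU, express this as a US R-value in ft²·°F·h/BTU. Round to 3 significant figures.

R_US = 4.49 × 5.68 = 25.5

25.5 ft²·°F·h/BTU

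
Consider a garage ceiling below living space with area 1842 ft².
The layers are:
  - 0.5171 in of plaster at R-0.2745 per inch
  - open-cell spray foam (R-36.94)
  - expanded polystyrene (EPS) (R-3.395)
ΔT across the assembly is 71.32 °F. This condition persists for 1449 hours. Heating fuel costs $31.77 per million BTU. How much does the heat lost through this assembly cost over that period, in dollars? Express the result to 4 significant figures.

149.4 dollars

0.5171 × 0.2745 = 0.14194
R_total = 0.14194 + 36.94 + 3.395 = 40.477 ft²·°F·h/BTU
Q = 1842 × 71.32 / 40.477 = 3245.6 BTU/h
E = 3245.6 × 1449 = 4702900 BTU
Cost = 4702900/10⁶ × 31.77 = $149.41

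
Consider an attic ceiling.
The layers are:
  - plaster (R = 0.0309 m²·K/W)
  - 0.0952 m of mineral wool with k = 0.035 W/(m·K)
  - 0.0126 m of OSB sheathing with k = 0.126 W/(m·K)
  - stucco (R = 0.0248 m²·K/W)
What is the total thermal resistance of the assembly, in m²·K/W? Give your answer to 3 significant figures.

0.0952/0.035 = 2.72
0.0126/0.126 = 0.1
R_total = 0.0309 + 2.72 + 0.1 + 0.0248 = 2.876 m²·K/W

2.88 m²·K/W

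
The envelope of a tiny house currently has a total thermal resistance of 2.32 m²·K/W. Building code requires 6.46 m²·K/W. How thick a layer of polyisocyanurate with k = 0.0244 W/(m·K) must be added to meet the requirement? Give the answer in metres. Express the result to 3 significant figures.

0.101 m

ΔR = 6.46 − 2.32 = 4.14 m²·K/W
L = ΔR × k = 4.14 × 0.0244 = 0.101 m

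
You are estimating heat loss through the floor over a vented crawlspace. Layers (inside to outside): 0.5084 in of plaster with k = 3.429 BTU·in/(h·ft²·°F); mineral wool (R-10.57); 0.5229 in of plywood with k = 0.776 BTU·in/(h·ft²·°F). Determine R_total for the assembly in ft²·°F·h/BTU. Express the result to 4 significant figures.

11.39 ft²·°F·h/BTU

0.5084/3.429 = 0.14826
0.5229/0.776 = 0.67384
R_total = 0.14826 + 10.57 + 0.67384 = 11.392 ft²·°F·h/BTU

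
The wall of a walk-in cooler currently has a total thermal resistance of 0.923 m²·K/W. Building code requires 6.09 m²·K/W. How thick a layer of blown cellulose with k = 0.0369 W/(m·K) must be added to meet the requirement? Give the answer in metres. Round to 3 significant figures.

ΔR = 6.09 − 0.923 = 5.167 m²·K/W
L = ΔR × k = 5.167 × 0.0369 = 0.1907 m

0.191 m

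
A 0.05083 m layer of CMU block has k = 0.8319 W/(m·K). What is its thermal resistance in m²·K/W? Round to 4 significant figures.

0.06110 m²·K/W

R = L/k = 0.05083/0.8319 = 0.061101 m²·K/W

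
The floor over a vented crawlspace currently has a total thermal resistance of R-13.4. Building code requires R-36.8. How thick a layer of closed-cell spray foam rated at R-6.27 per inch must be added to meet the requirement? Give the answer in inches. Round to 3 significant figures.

ΔR = 36.8 − 13.4 = 23.4 ft²·°F·h/BTU
L = ΔR / (R/in) = 23.4/6.27 = 3.732 in

3.73 in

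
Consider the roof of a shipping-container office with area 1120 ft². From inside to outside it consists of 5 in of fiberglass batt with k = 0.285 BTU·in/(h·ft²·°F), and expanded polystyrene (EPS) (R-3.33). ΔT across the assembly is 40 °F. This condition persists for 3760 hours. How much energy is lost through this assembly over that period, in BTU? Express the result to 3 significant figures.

8070000 BTU

5/0.285 = 17.54
R_total = 17.54 + 3.33 = 20.87 ft²·°F·h/BTU
Q = 1120 × 40 / 20.87 = 2146 BTU/h
E = 2146 × 3760 = 8070000 BTU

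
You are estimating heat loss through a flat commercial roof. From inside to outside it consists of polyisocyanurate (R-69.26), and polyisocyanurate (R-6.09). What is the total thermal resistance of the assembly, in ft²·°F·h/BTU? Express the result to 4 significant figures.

R_total = 69.26 + 6.09 = 75.35 ft²·°F·h/BTU

75.35 ft²·°F·h/BTU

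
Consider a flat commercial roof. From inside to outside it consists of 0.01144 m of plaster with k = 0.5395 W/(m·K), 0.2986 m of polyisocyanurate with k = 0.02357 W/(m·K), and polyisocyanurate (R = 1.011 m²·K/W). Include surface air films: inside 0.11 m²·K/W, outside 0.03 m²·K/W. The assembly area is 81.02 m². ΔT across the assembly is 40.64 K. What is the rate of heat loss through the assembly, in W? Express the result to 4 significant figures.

237.9 W

0.01144/0.5395 = 0.021205
0.2986/0.02357 = 12.669
R_total = 0.11 + 0.021205 + 12.669 + 1.011 + 0.03 = 13.841 m²·K/W
Q = A·ΔT/R = 81.02 × 40.64 / 13.841 = 237.89 W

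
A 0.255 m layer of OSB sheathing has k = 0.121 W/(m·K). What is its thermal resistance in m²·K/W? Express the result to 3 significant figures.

R = L/k = 0.255/0.121 = 2.107 m²·K/W

2.11 m²·K/W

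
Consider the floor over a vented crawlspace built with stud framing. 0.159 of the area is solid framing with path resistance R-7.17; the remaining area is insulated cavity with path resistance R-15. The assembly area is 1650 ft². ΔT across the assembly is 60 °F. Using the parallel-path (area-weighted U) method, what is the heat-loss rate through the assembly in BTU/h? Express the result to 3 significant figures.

7750 BTU/h

U_eff = 0.841/15 + 0.159/7.17 = 0.05607 + 0.02218 = 0.07824
R_eff = 1/U_eff = 12.78 ft²·°F·h/BTU
Q = 1650 × 60 / 12.78 = 7746 BTU/h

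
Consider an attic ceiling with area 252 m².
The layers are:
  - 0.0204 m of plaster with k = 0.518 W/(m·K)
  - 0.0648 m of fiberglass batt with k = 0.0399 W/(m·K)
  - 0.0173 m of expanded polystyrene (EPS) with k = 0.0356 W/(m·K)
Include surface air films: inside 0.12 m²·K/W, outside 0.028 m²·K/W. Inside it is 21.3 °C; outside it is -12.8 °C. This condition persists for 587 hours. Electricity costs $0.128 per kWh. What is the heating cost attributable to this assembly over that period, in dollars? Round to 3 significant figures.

281 dollars

0.0204/0.518 = 0.03938
0.0648/0.0399 = 1.624
0.0173/0.0356 = 0.486
R_total = 0.12 + 0.03938 + 1.624 + 0.486 + 0.028 = 2.297 m²·K/W
Q = 252 × (21.3 − (-12.8)) / 2.297 = 3740 W
E = 3740 W × 587 h / 1000 = 2196 kWh
Cost = 2196 × 0.128 = $281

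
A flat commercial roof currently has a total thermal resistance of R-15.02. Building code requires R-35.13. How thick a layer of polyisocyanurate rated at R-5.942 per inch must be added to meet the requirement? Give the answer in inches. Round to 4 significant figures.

3.384 in

ΔR = 35.13 − 15.02 = 20.11 ft²·°F·h/BTU
L = ΔR / (R/in) = 20.11/5.942 = 3.3844 in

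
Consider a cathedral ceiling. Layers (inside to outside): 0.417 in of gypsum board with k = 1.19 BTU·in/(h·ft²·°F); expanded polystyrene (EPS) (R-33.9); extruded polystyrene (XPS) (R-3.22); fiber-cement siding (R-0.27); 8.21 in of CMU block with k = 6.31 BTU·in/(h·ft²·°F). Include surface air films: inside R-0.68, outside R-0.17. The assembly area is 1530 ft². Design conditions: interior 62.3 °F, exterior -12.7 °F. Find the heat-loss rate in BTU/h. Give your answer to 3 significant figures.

2880 BTU/h

0.417/1.19 = 0.3504
8.21/6.31 = 1.301
R_total = 0.68 + 0.3504 + 33.9 + 3.22 + 0.27 + 1.301 + 0.17 = 39.89 ft²·°F·h/BTU
Q = A·ΔT/R = 1530 × (62.3 − (-12.7)) / 39.89 = 2877 BTU/h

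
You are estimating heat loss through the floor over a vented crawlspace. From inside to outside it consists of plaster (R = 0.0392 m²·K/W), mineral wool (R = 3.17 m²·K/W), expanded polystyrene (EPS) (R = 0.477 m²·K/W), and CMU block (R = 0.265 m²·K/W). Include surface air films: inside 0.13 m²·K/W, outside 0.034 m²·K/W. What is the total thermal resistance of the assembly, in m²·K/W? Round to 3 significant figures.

R_total = 0.13 + 0.0392 + 3.17 + 0.477 + 0.265 + 0.034 = 4.115 m²·K/W

4.12 m²·K/W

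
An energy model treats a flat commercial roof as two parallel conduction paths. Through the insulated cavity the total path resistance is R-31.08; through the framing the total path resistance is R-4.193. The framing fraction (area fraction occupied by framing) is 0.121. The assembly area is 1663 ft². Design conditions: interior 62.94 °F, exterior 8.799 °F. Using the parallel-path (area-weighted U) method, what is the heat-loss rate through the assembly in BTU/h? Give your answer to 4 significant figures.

5145 BTU/h

U_eff = 0.879/31.08 + 0.121/4.193 = 0.028282 + 0.028858 = 0.057139
R_eff = 1/U_eff = 17.501 ft²·°F·h/BTU
Q = 1663 × (62.94 − 8.799) / 17.501 = 5144.6 BTU/h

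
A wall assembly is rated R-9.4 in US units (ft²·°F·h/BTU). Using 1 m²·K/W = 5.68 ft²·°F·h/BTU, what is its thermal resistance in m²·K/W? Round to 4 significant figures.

1.655 m²·K/W

R_SI = 9.4/5.68 = 1.6549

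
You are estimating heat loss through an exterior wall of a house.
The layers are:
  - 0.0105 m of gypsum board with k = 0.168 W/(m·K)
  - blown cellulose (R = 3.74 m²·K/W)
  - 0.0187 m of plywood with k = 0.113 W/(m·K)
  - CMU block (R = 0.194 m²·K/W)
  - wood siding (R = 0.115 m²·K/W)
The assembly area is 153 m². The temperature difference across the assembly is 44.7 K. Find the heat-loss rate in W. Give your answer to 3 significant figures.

1600 W

0.0105/0.168 = 0.0625
0.0187/0.113 = 0.1655
R_total = 0.0625 + 3.74 + 0.1655 + 0.194 + 0.115 = 4.277 m²·K/W
Q = A·ΔT/R = 153 × 44.7 / 4.277 = 1599 W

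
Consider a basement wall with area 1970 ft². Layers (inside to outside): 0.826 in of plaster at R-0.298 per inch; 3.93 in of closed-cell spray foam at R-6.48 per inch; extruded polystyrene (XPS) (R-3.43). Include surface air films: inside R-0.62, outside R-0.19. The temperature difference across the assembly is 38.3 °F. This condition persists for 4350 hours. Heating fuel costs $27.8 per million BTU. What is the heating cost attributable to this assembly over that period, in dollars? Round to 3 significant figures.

0.826 × 0.298 = 0.2461
3.93 × 6.48 = 25.47
R_total = 0.62 + 0.2461 + 25.47 + 3.43 + 0.19 = 29.95 ft²·°F·h/BTU
Q = 1970 × 38.3 / 29.95 = 2519 BTU/h
E = 2519 × 4350 = 10960000 BTU
Cost = 10960000/10⁶ × 27.8 = $304.6

305 dollars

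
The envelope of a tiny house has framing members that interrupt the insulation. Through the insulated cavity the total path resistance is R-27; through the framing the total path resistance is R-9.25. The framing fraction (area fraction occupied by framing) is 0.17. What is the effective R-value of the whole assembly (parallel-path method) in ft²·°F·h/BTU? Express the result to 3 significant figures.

20.4 ft²·°F·h/BTU

U_eff = 0.83/27 + 0.17/9.25 = 0.03074 + 0.01838 = 0.04912
R_eff = 1/U_eff = 20.36 ft²·°F·h/BTU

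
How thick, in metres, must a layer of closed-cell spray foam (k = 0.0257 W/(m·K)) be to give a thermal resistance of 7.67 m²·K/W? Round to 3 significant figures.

0.197 m

L = R·k = 7.67 × 0.0257 = 0.1971 m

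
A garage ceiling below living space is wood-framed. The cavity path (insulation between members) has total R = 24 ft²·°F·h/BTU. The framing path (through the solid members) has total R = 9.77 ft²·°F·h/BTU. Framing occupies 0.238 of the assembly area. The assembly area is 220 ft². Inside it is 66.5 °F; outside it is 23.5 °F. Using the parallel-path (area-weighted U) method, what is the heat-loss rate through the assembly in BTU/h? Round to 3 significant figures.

U_eff = 0.762/24 + 0.238/9.77 = 0.03175 + 0.02436 = 0.05611
R_eff = 1/U_eff = 17.82 ft²·°F·h/BTU
Q = 220 × (66.5 − 23.5) / 17.82 = 530.8 BTU/h

531 BTU/h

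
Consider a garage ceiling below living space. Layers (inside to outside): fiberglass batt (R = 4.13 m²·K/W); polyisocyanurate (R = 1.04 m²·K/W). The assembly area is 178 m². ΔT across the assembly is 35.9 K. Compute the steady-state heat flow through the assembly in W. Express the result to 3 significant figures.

R_total = 4.13 + 1.04 = 5.17 m²·K/W
Q = A·ΔT/R = 178 × 35.9 / 5.17 = 1236 W

1240 W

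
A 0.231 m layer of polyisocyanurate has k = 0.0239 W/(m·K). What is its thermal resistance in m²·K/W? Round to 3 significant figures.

R = L/k = 0.231/0.0239 = 9.665 m²·K/W

9.67 m²·K/W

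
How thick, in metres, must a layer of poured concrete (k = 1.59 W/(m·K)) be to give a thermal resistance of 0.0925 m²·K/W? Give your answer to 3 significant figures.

0.147 m

L = R·k = 0.0925 × 1.59 = 0.1471 m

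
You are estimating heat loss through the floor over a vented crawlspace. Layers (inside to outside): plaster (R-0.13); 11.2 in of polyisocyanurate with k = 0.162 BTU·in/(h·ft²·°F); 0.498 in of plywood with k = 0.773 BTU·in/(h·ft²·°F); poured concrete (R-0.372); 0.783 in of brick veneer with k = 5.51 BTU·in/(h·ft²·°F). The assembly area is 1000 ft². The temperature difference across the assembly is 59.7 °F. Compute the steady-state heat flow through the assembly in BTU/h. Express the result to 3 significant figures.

11.2/0.162 = 69.14
0.498/0.773 = 0.6442
0.783/5.51 = 0.1421
R_total = 0.13 + 69.14 + 0.6442 + 0.372 + 0.1421 = 70.42 ft²·°F·h/BTU
Q = A·ΔT/R = 1000 × 59.7 / 70.42 = 847.7 BTU/h

848 BTU/h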